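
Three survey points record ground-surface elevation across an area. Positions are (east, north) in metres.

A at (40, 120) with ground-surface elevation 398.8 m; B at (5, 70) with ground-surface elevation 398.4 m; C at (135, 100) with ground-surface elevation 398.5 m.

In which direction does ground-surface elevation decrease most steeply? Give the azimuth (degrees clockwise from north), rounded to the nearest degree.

172°

Taking A as reference: B−A = (-35, -50, -0.4); C−A = (95, -20, -0.3).
Solve a·Δx + b·Δy = Δz: det = (-35)·(-20) − 95·(-50) = 5450.
∂z/∂x = [(-0.4)·(-20) − (-0.3)·(-50)] / 5450 = -0.001284
∂z/∂y = [(-35)·(-0.3) − 95·(-0.4)] / 5450 = +0.008899
Steepest decrease is along −∇f: components (+0.001284 E, -0.008899 N).
Azimuth = atan2(+0.001284, -0.008899) = 171.8° ≈ 172°.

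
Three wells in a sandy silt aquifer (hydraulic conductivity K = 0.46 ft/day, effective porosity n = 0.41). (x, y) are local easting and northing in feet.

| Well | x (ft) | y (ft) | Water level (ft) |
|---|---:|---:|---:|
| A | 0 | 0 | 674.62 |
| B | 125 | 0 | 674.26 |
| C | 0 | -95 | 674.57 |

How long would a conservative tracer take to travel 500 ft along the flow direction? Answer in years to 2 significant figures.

420 years

∂h/∂x = (674.26 − 674.62) / (125 − 0) = -0.002880
∂h/∂y = (674.57 − 674.62) / (-95 − 0) = +0.0005263
|∇h| = √(-0.002880² + 0.0005263²) = 0.002928
Seepage velocity v = K·i/n = 0.46 × 0.002928 / 0.41 = 0.003285 ft/day.
t = 500 / 0.003285 = 1.522e+05 days = 417 years.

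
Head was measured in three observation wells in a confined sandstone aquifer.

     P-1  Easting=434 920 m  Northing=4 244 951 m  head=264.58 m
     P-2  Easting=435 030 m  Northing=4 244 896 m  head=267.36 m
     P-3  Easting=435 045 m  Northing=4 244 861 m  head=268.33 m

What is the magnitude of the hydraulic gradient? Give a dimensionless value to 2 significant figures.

0.026

Differences from P-1: to P-2 (Δx, Δy, Δh) = (110, -55, +2.78); to P-3 = (125, -90, +3.75).
Determinant of the coordinate differences = 110·(-90) − 125·(-55) = -3025.
∂h/∂x = [(+2.78)·(-90) − (+3.75)·(-55)] / -3025 = +0.01453
∂h/∂y = [110·(+3.75) − 125·(+2.78)] / -3025 = -0.02149
|∇h| = √(0.01453² + -0.02149²) = 0.02594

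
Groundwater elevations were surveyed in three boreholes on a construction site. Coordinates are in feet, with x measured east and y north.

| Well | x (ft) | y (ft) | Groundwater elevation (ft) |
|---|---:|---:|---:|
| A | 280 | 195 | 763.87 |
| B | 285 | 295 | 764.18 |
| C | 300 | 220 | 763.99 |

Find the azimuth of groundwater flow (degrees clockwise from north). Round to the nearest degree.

With h = a·x + b·y + c and A as origin, the differences give:
  5·a + 100·b = +0.31
  20·a + 25·b = +0.12
Eliminate b (×25 and ×100, subtract): -1875·a = -4.250 → a = ∂h/∂x = +0.002267
Back-substitute: b = ∂h/∂y = +0.002987.
Flow direction (−∇h) has components (-0.002267 E, -0.002987 N).
Azimuth = atan2(E, N) = atan2(-0.002267, -0.002987) = 217.2° ≈ 217°.

217°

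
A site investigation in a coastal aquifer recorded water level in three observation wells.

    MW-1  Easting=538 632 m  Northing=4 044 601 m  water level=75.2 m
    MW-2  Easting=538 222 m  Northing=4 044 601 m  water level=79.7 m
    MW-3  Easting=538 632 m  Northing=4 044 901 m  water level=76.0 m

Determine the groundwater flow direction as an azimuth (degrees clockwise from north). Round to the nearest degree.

∂h/∂x = (79.7 − 75.2) / (538222 − 538632) = -0.01098
∂h/∂y = (76.0 − 75.2) / (4044901 − 4044601) = +0.002667
Flow direction (−∇h) has components (+0.01098 E, -0.002667 N).
Azimuth = atan2(E, N) = atan2(+0.01098, -0.002667) = 103.7° ≈ 104°.

104°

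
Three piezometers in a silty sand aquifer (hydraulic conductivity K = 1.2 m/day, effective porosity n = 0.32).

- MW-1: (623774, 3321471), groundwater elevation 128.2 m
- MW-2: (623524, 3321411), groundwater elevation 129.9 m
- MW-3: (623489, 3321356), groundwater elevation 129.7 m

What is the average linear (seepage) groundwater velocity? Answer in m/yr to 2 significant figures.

18 m/yr

With h = a·x + b·y + c and MW-1 as origin, the differences give:
  (-250)·a + (-60)·b = +1.7
  (-285)·a + (-115)·b = +1.5
Eliminate b (×(-115) and ×(-60), subtract): 11650·a = -105.50 → a = ∂h/∂x = -0.009056
Back-substitute: b = ∂h/∂y = +0.009399.
|∇h| = √(-0.009056² + 0.009399²) = 0.01305
Seepage velocity v = K·i/n = 1.2 × 0.01305 / 0.32 = 0.04894 m/day = 17.88 m/yr.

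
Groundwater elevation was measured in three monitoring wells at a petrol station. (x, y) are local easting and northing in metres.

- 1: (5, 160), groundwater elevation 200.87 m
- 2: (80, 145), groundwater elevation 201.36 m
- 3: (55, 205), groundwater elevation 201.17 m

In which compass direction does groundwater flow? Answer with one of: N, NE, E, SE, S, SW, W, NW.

Differences from 1: to 2 (Δx, Δy, Δh) = (75, -15, +0.49); to 3 = (50, 45, +0.30).
Solve a·Δx + b·Δy = Δh: det = 75·45 − 50·(-15) = 4125.
∂h/∂x = [(+0.49)·45 − (+0.30)·(-15)] / 4125 = +0.006436
∂h/∂y = [75·(+0.30) − 50·(+0.49)] / 4125 = -0.0004848
Flow = −∇h = (-0.006436 east, +0.0004848 north), which points west.

W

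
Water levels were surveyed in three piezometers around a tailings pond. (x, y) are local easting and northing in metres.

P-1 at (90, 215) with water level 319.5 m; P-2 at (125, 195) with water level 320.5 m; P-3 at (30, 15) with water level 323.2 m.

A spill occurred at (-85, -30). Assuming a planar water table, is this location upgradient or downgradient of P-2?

Taking P-1 as reference: P-2−P-1 = (35, -20, +1.0); P-3−P-1 = (-60, -200, +3.7).
Solve a·Δx + b·Δy = Δh: det = 35·(-200) − (-60)·(-20) = -8200.
∂h/∂x = [(+1.0)·(-200) − (+3.7)·(-20)] / -8200 = +0.01537
∂h/∂y = [35·(+3.7) − (-60)·(+1.0)] / -8200 = -0.02311
Head at (-85, -30) = 319.5 + (+0.01537)·(-175) + (-0.02311)·(-245) = 322.47 m.
That is higher than the 320.5 m at P-2, so the point is upgradient.

upgradient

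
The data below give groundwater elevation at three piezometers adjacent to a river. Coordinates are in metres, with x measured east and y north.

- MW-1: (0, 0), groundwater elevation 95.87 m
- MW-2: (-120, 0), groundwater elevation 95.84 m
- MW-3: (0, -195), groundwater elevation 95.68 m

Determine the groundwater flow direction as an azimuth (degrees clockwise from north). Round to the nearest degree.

∂h/∂x = (95.84 − 95.87) / (-120 − 0) = +0.0002500
∂h/∂y = (95.68 − 95.87) / (-195 − 0) = +0.0009744
Flow direction (−∇h) has components (-0.0002500 E, -0.0009744 N).
Azimuth = atan2(E, N) = atan2(-0.0002500, -0.0009744) = 194.4° ≈ 194°.

194°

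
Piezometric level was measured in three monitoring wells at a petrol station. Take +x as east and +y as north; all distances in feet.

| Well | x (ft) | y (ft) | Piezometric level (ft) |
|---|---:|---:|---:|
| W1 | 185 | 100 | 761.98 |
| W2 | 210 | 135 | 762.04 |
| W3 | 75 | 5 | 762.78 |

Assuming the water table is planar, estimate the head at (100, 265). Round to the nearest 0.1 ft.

766.9 ft

With h = a·x + b·y + c and W1 as origin, the differences give:
  25·a + 35·b = +0.06
  (-110)·a + (-95)·b = +0.80
Eliminate b (×(-95) and ×35, subtract): 1475·a = -33.700 → a = ∂h/∂x = -0.02285
Back-substitute: b = ∂h/∂y = +0.01803.
h(100, 265) = 761.98 + (-0.02285)·(-85) + (+0.01803)·(165) = 761.98 +1.942 +2.976 = 766.898 ft.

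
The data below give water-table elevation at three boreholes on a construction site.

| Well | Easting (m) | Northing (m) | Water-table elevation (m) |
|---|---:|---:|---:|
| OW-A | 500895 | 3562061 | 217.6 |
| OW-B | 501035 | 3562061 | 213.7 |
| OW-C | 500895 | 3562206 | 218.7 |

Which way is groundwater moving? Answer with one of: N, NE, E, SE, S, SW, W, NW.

∂h/∂x = (213.7 − 217.6) / (501035 − 500895) = -0.02786
∂h/∂y = (218.7 − 217.6) / (3562206 − 3562061) = +0.007586
Flow = −∇h = (+0.02786 east, -0.007586 north), which points east.

E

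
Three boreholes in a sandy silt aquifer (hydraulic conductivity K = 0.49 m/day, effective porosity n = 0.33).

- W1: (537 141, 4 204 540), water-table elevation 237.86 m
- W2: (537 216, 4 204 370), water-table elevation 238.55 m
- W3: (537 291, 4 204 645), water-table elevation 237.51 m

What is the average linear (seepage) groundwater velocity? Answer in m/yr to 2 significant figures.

Differences from W1: to W2 (Δx, Δy, Δh) = (75, -170, +0.69); to W3 = (150, 105, -0.35).
Determinant of the coordinate differences = 75·105 − 150·(-170) = 33375.
∂h/∂x = [(+0.69)·105 − (-0.35)·(-170)] / 33375 = +0.0003880
∂h/∂y = [75·(-0.35) − 150·(+0.69)] / 33375 = -0.003888
|∇h| = √(0.0003880² + -0.003888²) = 0.003907
Seepage velocity v = K·i/n = 0.49 × 0.003907 / 0.33 = 0.005801 m/day = 2.119 m/yr.

2.1 m/yr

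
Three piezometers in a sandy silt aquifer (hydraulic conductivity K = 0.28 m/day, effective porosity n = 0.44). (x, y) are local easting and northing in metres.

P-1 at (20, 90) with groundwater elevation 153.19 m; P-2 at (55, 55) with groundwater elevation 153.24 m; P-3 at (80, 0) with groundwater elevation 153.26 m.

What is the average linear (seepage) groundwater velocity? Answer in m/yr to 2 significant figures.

0.47 m/yr

Taking P-1 as reference: P-2−P-1 = (35, -35, +0.05); P-3−P-1 = (60, -90, +0.07).
Solve a·Δx + b·Δy = Δh: det = 35·(-90) − 60·(-35) = -1050.
∂h/∂x = [(+0.05)·(-90) − (+0.07)·(-35)] / -1050 = +0.001952
∂h/∂y = [35·(+0.07) − 60·(+0.05)] / -1050 = +0.0005238
|∇h| = √(0.001952² + 0.0005238²) = 0.002021
Seepage velocity v = K·i/n = 0.28 × 0.002021 / 0.44 = 0.001286 m/day = 0.4697 m/yr.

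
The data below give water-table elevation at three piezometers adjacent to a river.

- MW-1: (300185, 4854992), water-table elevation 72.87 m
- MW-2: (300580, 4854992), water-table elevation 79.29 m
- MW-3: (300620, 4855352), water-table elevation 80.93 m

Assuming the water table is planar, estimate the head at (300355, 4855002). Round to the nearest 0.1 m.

75.7 m

Taking MW-1 as reference: MW-2−MW-1 = (395, 0, +6.42); MW-3−MW-1 = (435, 360, +8.06).
Determinant of the coordinate differences = 395·360 − 435·0 = 142200.
∂h/∂x = [(+6.42)·360 − (+8.06)·0] / 142200 = +0.01625
∂h/∂y = [395·(+8.06) − 435·(+6.42)] / 142200 = +0.002750
h(300355, 4855002) = 72.87 + (+0.01625)·(170) + (+0.002750)·(10) = 72.87 +2.763 +0.027 = 75.661 m.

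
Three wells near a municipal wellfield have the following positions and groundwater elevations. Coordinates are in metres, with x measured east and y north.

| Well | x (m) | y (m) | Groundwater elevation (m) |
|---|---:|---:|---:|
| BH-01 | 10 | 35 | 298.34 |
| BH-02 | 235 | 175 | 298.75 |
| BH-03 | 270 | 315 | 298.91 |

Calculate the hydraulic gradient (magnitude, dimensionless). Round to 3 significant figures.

0.00155

Differences from BH-01: to BH-02 (Δx, Δy, Δh) = (225, 140, +0.41); to BH-03 = (260, 280, +0.57).
Solve a·Δx + b·Δy = Δh: det = 225·280 − 260·140 = 26600.
∂h/∂x = [(+0.41)·280 − (+0.57)·140] / 26600 = +0.001316
∂h/∂y = [225·(+0.57) − 260·(+0.41)] / 26600 = +0.0008139
|∇h| = √(0.001316² + 0.0008139²) = 0.001547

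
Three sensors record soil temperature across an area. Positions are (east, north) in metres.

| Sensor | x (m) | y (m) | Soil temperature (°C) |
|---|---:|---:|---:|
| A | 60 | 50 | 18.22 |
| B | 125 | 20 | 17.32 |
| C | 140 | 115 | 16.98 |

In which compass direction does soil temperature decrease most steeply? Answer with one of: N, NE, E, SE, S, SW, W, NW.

E

Differences from A: to B (Δx, Δy, Δh) = (65, -30, -0.90); to C = (80, 65, -1.24).
Determinant of the coordinate differences = 65·65 − 80·(-30) = 6625.
∂T/∂x = [(-0.90)·65 − (-1.24)·(-30)] / 6625 = -0.01445
∂T/∂y = [65·(-1.24) − 80·(-0.90)] / 6625 = -0.001298
Steepest decrease is along −∇f = (+0.01445 E, +0.001298 N) → east.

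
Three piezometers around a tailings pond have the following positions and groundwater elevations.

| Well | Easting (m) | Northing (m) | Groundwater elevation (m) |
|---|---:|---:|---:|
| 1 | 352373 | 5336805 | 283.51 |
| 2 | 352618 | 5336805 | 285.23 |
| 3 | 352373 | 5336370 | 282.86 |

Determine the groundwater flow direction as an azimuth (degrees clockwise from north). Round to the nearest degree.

258°

∂h/∂x = (285.23 − 283.51) / (352618 − 352373) = +0.007020
∂h/∂y = (282.86 − 283.51) / (5336370 − 5336805) = +0.001494
Flow direction (−∇h) has components (-0.007020 E, -0.001494 N).
Azimuth = atan2(E, N) = atan2(-0.007020, -0.001494) = 258.0° ≈ 258°.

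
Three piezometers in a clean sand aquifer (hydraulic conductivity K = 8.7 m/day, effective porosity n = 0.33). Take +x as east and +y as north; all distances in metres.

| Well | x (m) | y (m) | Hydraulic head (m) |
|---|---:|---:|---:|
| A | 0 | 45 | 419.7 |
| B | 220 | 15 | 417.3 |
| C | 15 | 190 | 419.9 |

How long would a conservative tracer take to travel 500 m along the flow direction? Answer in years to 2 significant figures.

With h = a·x + b·y + c and A as origin, the differences give:
  220·a + (-30)·b = -2.4
  15·a + 145·b = +0.2
Eliminate b (×145 and ×(-30), subtract): 32350·a = -342.00 → a = ∂h/∂x = -0.01057
Back-substitute: b = ∂h/∂y = +0.002473.
|∇h| = √(-0.01057² + 0.002473²) = 0.01086
Seepage velocity v = K·i/n = 8.7 × 0.01086 / 0.33 = 0.2863 m/day.
t = 500 / 0.2863 = 1746 days = 4.78 years.

4.8 years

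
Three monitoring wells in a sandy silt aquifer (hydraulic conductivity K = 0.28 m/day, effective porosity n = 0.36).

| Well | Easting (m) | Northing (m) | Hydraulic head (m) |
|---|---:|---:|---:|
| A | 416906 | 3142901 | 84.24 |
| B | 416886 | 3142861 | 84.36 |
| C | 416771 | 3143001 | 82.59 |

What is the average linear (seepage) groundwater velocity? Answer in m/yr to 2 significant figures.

With h = a·x + b·y + c and A as origin, the differences give:
  (-20)·a + (-40)·b = +0.12
  (-135)·a + 100·b = -1.65
Eliminate b (×100 and ×(-40), subtract): -7400·a = -54.000 → a = ∂h/∂x = +0.007297
Back-substitute: b = ∂h/∂y = -0.006649.
|∇h| = √(0.007297² + -0.006649²) = 0.009872
Seepage velocity v = K·i/n = 0.28 × 0.009872 / 0.36 = 0.007678 m/day = 2.804 m/yr.

2.8 m/yr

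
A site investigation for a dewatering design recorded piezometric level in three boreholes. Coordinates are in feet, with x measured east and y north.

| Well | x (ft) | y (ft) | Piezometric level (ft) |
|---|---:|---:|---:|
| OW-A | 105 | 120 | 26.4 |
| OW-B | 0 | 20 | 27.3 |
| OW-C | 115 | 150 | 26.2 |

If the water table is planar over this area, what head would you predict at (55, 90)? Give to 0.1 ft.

26.7 ft

With h = a·x + b·y + c and OW-A as origin, the differences give:
  (-105)·a + (-100)·b = +0.9
  10·a + 30·b = -0.2
Eliminate b (×30 and ×(-100), subtract): -2150·a = 7.00 → a = ∂h/∂x = -0.003256
Back-substitute: b = ∂h/∂y = -0.005581.
h(55, 90) = 26.4 + (-0.003256)·(-50) + (-0.005581)·(-30) = 26.4 +0.163 +0.167 = 26.730 ft.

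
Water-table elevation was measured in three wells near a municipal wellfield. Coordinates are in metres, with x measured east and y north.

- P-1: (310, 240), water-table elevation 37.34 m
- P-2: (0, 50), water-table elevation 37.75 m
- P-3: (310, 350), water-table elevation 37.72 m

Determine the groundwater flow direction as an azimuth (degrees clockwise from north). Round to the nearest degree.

135°

Taking P-1 as reference: P-2−P-1 = (-310, -190, +0.41); P-3−P-1 = (0, 110, +0.38).
Determinant of the coordinate differences = (-310)·110 − 0·(-190) = -34100.
∂h/∂x = [(+0.41)·110 − (+0.38)·(-190)] / -34100 = -0.003440
∂h/∂y = [(-310)·(+0.38) − 0·(+0.41)] / -34100 = +0.003455
Flow direction (−∇h) has components (+0.003440 E, -0.003455 N).
Azimuth = atan2(E, N) = atan2(+0.003440, -0.003455) = 135.1° ≈ 135°.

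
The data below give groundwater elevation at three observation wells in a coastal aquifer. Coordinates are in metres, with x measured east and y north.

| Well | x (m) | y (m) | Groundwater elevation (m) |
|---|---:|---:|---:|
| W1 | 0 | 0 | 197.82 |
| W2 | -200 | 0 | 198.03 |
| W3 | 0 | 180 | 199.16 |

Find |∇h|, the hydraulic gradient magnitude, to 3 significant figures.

∂h/∂x = (198.03 − 197.82) / (-200 − 0) = -0.001050
∂h/∂y = (199.16 − 197.82) / (180 − 0) = +0.007444
|∇h| = √(-0.001050² + 0.007444²) = 0.007518

0.00752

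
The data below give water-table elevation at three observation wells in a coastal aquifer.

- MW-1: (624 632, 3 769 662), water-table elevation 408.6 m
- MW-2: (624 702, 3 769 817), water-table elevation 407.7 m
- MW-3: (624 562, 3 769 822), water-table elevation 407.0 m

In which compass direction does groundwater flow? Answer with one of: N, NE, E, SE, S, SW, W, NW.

NW

Taking MW-1 as reference: MW-2−MW-1 = (70, 155, -0.9); MW-3−MW-1 = (-70, 160, -1.6).
Solve a·Δx + b·Δy = Δh: det = 70·160 − (-70)·155 = 22050.
∂h/∂x = [(-0.9)·160 − (-1.6)·155] / 22050 = +0.004717
∂h/∂y = [70·(-1.6) − (-70)·(-0.9)] / 22050 = -0.007937
Flow = −∇h = (-0.004717 east, +0.007937 north), which points northwest.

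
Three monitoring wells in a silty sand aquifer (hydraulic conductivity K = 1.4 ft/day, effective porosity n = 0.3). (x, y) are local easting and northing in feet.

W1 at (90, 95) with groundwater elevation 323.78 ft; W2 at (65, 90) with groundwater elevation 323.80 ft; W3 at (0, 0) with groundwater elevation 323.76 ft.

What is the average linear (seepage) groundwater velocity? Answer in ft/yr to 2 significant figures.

2.7 ft/yr

Taking W1 as reference: W2−W1 = (-25, -5, +0.02); W3−W1 = (-90, -95, -0.02).
Solve a·Δx + b·Δy = Δh: det = (-25)·(-95) − (-90)·(-5) = 1925.
∂h/∂x = [(+0.02)·(-95) − (-0.02)·(-5)] / 1925 = -0.001039
∂h/∂y = [(-25)·(-0.02) − (-90)·(+0.02)] / 1925 = +0.001195
|∇h| = √(-0.001039² + 0.001195²) = 0.001584
Seepage velocity v = K·i/n = 1.4 × 0.001584 / 0.3 = 0.007392 ft/day = 2.7 ft/yr.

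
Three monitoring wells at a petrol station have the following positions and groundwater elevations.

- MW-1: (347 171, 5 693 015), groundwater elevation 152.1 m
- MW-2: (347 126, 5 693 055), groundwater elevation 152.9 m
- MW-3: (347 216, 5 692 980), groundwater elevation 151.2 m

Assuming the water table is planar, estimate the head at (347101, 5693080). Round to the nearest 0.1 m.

Differences from MW-1: to MW-2 (Δx, Δy, Δh) = (-45, 40, +0.8); to MW-3 = (45, -35, -0.9).
Determinant of the coordinate differences = (-45)·(-35) − 45·40 = -225.
∂h/∂x = [(+0.8)·(-35) − (-0.9)·40] / -225 = -0.03556
∂h/∂y = [(-45)·(-0.9) − 45·(+0.8)] / -225 = -0.02000
h(347101, 5693080) = 152.1 + (-0.03556)·(-70) + (-0.02000)·(65) = 152.1 +2.489 -1.300 = 153.289 m.

153.3 m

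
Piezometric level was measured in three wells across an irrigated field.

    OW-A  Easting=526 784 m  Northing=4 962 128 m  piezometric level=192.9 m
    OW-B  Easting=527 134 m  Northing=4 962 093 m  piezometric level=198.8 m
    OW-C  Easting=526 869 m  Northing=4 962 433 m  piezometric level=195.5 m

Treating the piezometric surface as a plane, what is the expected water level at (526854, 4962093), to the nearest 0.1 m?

Differences from OW-A: to OW-B (Δx, Δy, Δh) = (350, -35, +5.9); to OW-C = (85, 305, +2.6).
Determinant of the coordinate differences = 350·305 − 85·(-35) = 109725.
∂h/∂x = [(+5.9)·305 − (+2.6)·(-35)] / 109725 = +0.01723
∂h/∂y = [350·(+2.6) − 85·(+5.9)] / 109725 = +0.003723
h(526854, 4962093) = 192.9 + (+0.01723)·(70) + (+0.003723)·(-35) = 192.9 +1.206 -0.130 = 193.976 m.

194.0 m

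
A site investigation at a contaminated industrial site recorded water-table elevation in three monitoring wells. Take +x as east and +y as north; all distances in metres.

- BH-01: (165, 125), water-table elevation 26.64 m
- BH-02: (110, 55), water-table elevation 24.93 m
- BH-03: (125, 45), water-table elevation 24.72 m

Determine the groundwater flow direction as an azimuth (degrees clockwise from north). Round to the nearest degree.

184°

Differences from BH-01: to BH-02 (Δx, Δy, Δh) = (-55, -70, -1.71); to BH-03 = (-40, -80, -1.92).
Solve a·Δx + b·Δy = Δh: det = (-55)·(-80) − (-40)·(-70) = 1600.
∂h/∂x = [(-1.71)·(-80) − (-1.92)·(-70)] / 1600 = +0.001500
∂h/∂y = [(-55)·(-1.92) − (-40)·(-1.71)] / 1600 = +0.02325
Flow direction (−∇h) has components (-0.001500 E, -0.02325 N).
Azimuth = atan2(E, N) = atan2(-0.001500, -0.02325) = 183.7° ≈ 184°.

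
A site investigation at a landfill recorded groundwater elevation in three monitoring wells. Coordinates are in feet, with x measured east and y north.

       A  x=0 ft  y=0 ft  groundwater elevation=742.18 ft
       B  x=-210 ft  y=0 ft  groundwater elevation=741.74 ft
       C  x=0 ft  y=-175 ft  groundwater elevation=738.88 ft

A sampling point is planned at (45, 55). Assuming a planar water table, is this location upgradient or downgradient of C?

upgradient

∂h/∂x = (741.74 − 742.18) / (-210 − 0) = +0.002095
∂h/∂y = (738.88 − 742.18) / (-175 − 0) = +0.01886
Head at (45, 55) = 742.18 + (+0.002095)·(45) + (+0.01886)·(55) = 743.31 ft.
That is higher than the 738.88 ft at C, so the point is upgradient.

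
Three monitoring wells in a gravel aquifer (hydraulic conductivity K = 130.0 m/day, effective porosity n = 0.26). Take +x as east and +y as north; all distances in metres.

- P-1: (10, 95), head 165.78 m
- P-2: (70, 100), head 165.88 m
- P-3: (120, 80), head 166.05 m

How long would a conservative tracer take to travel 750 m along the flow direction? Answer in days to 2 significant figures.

370 days

With h = a·x + b·y + c and P-1 as origin, the differences give:
  60·a + 5·b = +0.10
  110·a + (-15)·b = +0.27
Eliminate b (×(-15) and ×5, subtract): -1450·a = -2.850 → a = ∂h/∂x = +0.001966
Back-substitute: b = ∂h/∂y = -0.003586.
|∇h| = √(0.001966² + -0.003586²) = 0.00409
Seepage velocity v = K·i/n = 130.0 × 0.00409 / 0.26 = 2.045 m/day.
t = 750 / 2.045 = 366.7 days.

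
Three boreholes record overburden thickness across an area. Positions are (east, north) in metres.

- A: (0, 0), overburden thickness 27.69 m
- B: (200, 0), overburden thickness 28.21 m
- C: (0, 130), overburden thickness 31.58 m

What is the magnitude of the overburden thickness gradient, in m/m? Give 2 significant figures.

∂d/∂x = (28.21 − 27.69) / (200 − 0) = +0.002600
∂d/∂y = (31.58 − 27.69) / (130 − 0) = +0.02992
|∇f| = √(0.002600² + 0.02992²) = 0.03003 m/m

0.030 m/m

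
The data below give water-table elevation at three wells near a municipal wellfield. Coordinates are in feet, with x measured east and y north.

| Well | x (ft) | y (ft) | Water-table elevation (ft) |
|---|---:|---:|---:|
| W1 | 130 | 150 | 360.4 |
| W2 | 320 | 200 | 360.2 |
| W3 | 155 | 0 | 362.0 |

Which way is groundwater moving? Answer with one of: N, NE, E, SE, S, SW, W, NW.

N

Differences from W1: to W2 (Δx, Δy, Δh) = (190, 50, -0.2); to W3 = (25, -150, +1.6).
Determinant of the coordinate differences = 190·(-150) − 25·50 = -29750.
∂h/∂x = [(-0.2)·(-150) − (+1.6)·50] / -29750 = +0.001681
∂h/∂y = [190·(+1.6) − 25·(-0.2)] / -29750 = -0.01039
Flow = −∇h = (-0.001681 east, +0.01039 north), which points north.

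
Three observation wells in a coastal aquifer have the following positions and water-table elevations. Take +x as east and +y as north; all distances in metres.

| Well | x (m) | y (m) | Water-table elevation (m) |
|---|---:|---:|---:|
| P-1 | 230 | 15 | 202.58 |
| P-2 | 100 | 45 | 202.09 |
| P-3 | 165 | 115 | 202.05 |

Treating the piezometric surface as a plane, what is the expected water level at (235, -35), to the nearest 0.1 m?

202.8 m

With h = a·x + b·y + c and P-1 as origin, the differences give:
  (-130)·a + 30·b = -0.49
  (-65)·a + 100·b = -0.53
Eliminate b (×100 and ×30, subtract): -11050·a = -33.100 → a = ∂h/∂x = +0.002995
Back-substitute: b = ∂h/∂y = -0.003353.
h(235, -35) = 202.58 + (+0.002995)·(5) + (-0.003353)·(-50) = 202.58 +0.015 +0.168 = 202.763 m.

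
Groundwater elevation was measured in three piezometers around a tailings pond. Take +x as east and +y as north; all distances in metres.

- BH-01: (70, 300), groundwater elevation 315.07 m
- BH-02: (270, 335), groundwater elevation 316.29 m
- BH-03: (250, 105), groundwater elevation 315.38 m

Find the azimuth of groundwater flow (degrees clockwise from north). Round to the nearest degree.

238°

With h = a·x + b·y + c and BH-01 as origin, the differences give:
  200·a + 35·b = +1.22
  180·a + (-195)·b = +0.31
Eliminate b (×(-195) and ×35, subtract): -45300·a = -248.750 → a = ∂h/∂x = +0.005491
Back-substitute: b = ∂h/∂y = +0.003479.
Flow direction (−∇h) has components (-0.005491 E, -0.003479 N).
Azimuth = atan2(E, N) = atan2(-0.005491, -0.003479) = 237.6° ≈ 238°.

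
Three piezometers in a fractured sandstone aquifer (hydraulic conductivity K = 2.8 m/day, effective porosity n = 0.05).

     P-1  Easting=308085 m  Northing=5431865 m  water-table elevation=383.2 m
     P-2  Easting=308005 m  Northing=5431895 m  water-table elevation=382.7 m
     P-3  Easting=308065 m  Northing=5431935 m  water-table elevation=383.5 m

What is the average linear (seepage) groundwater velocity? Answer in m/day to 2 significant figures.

0.62 m/day

With h = a·x + b·y + c and P-1 as origin, the differences give:
  (-80)·a + 30·b = -0.5
  (-20)·a + 70·b = +0.3
Eliminate b (×70 and ×30, subtract): -5000·a = -44.00 → a = ∂h/∂x = +0.008800
Back-substitute: b = ∂h/∂y = +0.006800.
|∇h| = √(0.008800² + 0.006800²) = 0.01112
Seepage velocity v = K·i/n = 2.8 × 0.01112 / 0.05 = 0.6227 m/day.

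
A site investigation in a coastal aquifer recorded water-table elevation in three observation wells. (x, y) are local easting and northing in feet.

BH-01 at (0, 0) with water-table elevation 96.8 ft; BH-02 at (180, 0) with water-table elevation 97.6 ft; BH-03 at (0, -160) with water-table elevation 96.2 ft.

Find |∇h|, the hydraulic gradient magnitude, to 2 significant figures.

0.0058

∂h/∂x = (97.6 − 96.8) / (180 − 0) = +0.004444
∂h/∂y = (96.2 − 96.8) / (-160 − 0) = +0.003750
|∇h| = √(0.004444² + 0.003750²) = 0.005815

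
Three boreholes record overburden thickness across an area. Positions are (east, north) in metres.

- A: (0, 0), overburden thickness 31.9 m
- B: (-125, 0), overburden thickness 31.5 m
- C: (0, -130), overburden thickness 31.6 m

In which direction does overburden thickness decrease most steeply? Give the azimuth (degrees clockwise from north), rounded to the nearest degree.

234°

∂d/∂x = (31.5 − 31.9) / (-125 − 0) = +0.003200
∂d/∂y = (31.6 − 31.9) / (-130 − 0) = +0.002308
Steepest decrease is along −∇f: components (-0.003200 E, -0.002308 N).
Azimuth = atan2(-0.003200, -0.002308) = 234.2° ≈ 234°.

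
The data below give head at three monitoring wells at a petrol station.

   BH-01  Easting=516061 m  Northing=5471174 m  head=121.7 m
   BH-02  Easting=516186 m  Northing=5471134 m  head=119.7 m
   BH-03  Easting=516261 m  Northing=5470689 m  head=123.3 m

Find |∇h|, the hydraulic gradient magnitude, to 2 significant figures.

0.023

With h = a·x + b·y + c and BH-01 as origin, the differences give:
  125·a + (-40)·b = -2.0
  200·a + (-485)·b = +1.6
Eliminate b (×(-485) and ×(-40), subtract): -52625·a = 1034.00 → a = ∂h/∂x = -0.01965
Back-substitute: b = ∂h/∂y = -0.01140.
|∇h| = √(-0.01965² + -0.01140²) = 0.02272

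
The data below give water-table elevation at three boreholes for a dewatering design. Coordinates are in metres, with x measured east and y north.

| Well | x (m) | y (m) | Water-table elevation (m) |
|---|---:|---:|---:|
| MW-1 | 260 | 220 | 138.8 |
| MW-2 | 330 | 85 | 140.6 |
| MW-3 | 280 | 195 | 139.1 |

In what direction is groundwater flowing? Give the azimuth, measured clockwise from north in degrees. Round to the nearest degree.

Three-point gradient (reference MW-1): Δ to MW-2 = (70, -135, +1.8), Δ to MW-3 = (20, -25, +0.3).
∂h/∂x = -0.004737, ∂h/∂y = -0.01579 (det = 950).
Flow direction (−∇h) has components (+0.004737 E, +0.01579 N).
Azimuth = atan2(E, N) = atan2(+0.004737, +0.01579) = 16.7° ≈ 017°.

017°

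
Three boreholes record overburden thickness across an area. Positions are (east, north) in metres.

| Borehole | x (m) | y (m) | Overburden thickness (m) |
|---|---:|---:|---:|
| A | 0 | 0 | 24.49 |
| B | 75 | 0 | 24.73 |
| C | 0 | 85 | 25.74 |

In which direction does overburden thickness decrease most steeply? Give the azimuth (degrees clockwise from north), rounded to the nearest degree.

∂d/∂x = (24.73 − 24.49) / (75 − 0) = +0.003200
∂d/∂y = (25.74 − 24.49) / (85 − 0) = +0.01471
Steepest decrease is along −∇f: components (-0.003200 E, -0.01471 N).
Azimuth = atan2(-0.003200, -0.01471) = 192.3° ≈ 192°.

192°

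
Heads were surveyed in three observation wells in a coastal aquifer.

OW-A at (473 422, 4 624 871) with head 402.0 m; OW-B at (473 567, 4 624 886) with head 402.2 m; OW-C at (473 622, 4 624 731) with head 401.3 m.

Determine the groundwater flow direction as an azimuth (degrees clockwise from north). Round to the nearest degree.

187°

Taking OW-A as reference: OW-B−OW-A = (145, 15, +0.2); OW-C−OW-A = (200, -140, -0.7).
Solve a·Δx + b·Δy = Δh: det = 145·(-140) − 200·15 = -23300.
∂h/∂x = [(+0.2)·(-140) − (-0.7)·15] / -23300 = +0.0007511
∂h/∂y = [145·(-0.7) − 200·(+0.2)] / -23300 = +0.006073
Flow direction (−∇h) has components (-0.0007511 E, -0.006073 N).
Azimuth = atan2(E, N) = atan2(-0.0007511, -0.006073) = 187.1° ≈ 187°.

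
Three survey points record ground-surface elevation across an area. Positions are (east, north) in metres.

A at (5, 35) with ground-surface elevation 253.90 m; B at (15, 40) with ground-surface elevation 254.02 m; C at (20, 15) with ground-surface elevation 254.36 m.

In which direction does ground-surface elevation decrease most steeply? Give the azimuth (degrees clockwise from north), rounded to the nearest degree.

301°

With z = a·x + b·y + c and A as origin, the differences give:
  10·a + 5·b = +0.12
  15·a + (-20)·b = +0.46
Eliminate b (×(-20) and ×5, subtract): -275·a = -4.700 → a = ∂z/∂x = +0.01709
Back-substitute: b = ∂z/∂y = -0.01018.
Steepest decrease is along −∇f: components (-0.01709 E, +0.01018 N).
Azimuth = atan2(-0.01709, +0.01018) = 300.8° ≈ 301°.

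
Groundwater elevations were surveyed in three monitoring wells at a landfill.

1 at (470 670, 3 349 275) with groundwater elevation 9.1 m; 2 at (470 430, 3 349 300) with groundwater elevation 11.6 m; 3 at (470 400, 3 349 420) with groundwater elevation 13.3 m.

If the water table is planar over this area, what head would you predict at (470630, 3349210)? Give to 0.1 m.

8.7 m

Taking 1 as reference: 2−1 = (-240, 25, +2.5); 3−1 = (-270, 145, +4.2).
Solve a·Δx + b·Δy = Δh: det = (-240)·145 − (-270)·25 = -28050.
∂h/∂x = [(+2.5)·145 − (+4.2)·25] / -28050 = -0.009180
∂h/∂y = [(-240)·(+4.2) − (-270)·(+2.5)] / -28050 = +0.01187
h(470630, 3349210) = 9.1 + (-0.009180)·(-40) + (+0.01187)·(-65) = 9.1 +0.367 -0.772 = 8.696 m.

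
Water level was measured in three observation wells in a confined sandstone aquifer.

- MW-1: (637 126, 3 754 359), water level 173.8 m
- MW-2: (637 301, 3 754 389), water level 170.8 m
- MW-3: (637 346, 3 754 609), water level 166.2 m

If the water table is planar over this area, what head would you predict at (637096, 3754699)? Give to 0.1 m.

168.1 m

With h = a·x + b·y + c and MW-1 as origin, the differences give:
  175·a + 30·b = -3.0
  220·a + 250·b = -7.6
Eliminate b (×250 and ×30, subtract): 37150·a = -522.00 → a = ∂h/∂x = -0.01405
Back-substitute: b = ∂h/∂y = -0.01803.
h(637096, 3754699) = 173.8 + (-0.01405)·(-30) + (-0.01803)·(340) = 173.8 +0.422 -6.132 = 168.090 m.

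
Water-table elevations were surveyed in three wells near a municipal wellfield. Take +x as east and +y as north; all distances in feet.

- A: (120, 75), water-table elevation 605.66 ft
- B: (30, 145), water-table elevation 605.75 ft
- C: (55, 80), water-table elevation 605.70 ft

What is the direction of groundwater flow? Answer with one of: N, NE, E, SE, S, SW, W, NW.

Differences from A: to B (Δx, Δy, Δh) = (-90, 70, +0.09); to C = (-65, 5, +0.04).
Determinant of the coordinate differences = (-90)·5 − (-65)·70 = 4100.
∂h/∂x = [(+0.09)·5 − (+0.04)·70] / 4100 = -0.0005732
∂h/∂y = [(-90)·(+0.04) − (-65)·(+0.09)] / 4100 = +0.0005488
Flow = −∇h = (+0.0005732 east, -0.0005488 north), which points southeast.

SE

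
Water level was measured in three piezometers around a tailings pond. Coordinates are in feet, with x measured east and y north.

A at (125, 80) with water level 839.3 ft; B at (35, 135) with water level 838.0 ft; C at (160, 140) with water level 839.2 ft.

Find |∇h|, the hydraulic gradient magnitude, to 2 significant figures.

0.012

Taking A as reference: B−A = (-90, 55, -1.3); C−A = (35, 60, -0.1).
Solve a·Δx + b·Δy = Δh: det = (-90)·60 − 35·55 = -7325.
∂h/∂x = [(-1.3)·60 − (-0.1)·55] / -7325 = +0.009898
∂h/∂y = [(-90)·(-0.1) − 35·(-1.3)] / -7325 = -0.007440
|∇h| = √(0.009898² + -0.007440²) = 0.01238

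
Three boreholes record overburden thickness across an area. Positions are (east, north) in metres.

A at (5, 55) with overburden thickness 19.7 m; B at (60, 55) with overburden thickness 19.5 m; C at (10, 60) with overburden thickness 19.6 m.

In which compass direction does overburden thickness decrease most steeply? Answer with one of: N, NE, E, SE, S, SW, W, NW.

N

Taking A as reference: B−A = (55, 0, -0.2); C−A = (5, 5, -0.1).
Determinant of the coordinate differences = 55·5 − 5·0 = 275.
∂d/∂x = [(-0.2)·5 − (-0.1)·0] / 275 = -0.003636
∂d/∂y = [55·(-0.1) − 5·(-0.2)] / 275 = -0.01636
Steepest decrease is along −∇f = (+0.003636 E, +0.01636 N) → north.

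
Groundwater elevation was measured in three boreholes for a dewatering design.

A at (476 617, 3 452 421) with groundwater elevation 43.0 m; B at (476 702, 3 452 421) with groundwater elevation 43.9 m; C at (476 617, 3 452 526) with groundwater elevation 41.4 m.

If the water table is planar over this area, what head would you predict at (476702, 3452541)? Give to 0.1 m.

∂h/∂x = (43.9 − 43.0) / (476702 − 476617) = +0.01059
∂h/∂y = (41.4 − 43.0) / (3452526 − 3452421) = -0.01524
h(476702, 3452541) = 43.0 + (+0.01059)·(85) + (-0.01524)·(120) = 43.0 +0.900 -1.829 = 42.071 m.

42.1 m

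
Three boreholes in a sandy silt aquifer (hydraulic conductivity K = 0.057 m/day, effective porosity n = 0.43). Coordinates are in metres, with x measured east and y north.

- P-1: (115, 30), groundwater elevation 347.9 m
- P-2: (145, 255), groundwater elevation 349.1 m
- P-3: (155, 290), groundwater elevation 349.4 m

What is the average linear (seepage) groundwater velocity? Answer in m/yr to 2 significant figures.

Differences from P-1: to P-2 (Δx, Δy, Δh) = (30, 225, +1.2); to P-3 = (40, 260, +1.5).
Determinant of the coordinate differences = 30·260 − 40·225 = -1200.
∂h/∂x = [(+1.2)·260 − (+1.5)·225] / -1200 = +0.02125
∂h/∂y = [30·(+1.5) − 40·(+1.2)] / -1200 = +0.002500
|∇h| = √(0.02125² + 0.002500²) = 0.0214
Seepage velocity v = K·i/n = 0.057 × 0.0214 / 0.43 = 0.002837 m/day = 1.036 m/yr.

1.0 m/yr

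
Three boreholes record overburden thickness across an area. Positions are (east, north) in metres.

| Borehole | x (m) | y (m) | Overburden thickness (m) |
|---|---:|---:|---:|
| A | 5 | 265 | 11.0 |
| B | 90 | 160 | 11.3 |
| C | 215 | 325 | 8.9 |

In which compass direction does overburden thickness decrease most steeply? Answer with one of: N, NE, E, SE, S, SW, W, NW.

Differences from A: to B (Δx, Δy, Δh) = (85, -105, +0.3); to C = (210, 60, -2.1).
Determinant of the coordinate differences = 85·60 − 210·(-105) = 27150.
∂d/∂x = [(+0.3)·60 − (-2.1)·(-105)] / 27150 = -0.007459
∂d/∂y = [85·(-2.1) − 210·(+0.3)] / 27150 = -0.008895
Steepest decrease is along −∇f = (+0.007459 E, +0.008895 N) → northeast.

NE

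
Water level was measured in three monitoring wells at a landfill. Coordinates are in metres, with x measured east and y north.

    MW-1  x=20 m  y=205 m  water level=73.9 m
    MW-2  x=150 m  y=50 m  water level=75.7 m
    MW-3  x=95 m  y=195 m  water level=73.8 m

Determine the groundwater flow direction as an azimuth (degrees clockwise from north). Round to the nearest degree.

013°

Differences from MW-1: to MW-2 (Δx, Δy, Δh) = (130, -155, +1.8); to MW-3 = (75, -10, -0.1).
Solve a·Δx + b·Δy = Δh: det = 130·(-10) − 75·(-155) = 10325.
∂h/∂x = [(+1.8)·(-10) − (-0.1)·(-155)] / 10325 = -0.003245
∂h/∂y = [130·(-0.1) − 75·(+1.8)] / 10325 = -0.01433
Flow direction (−∇h) has components (+0.003245 E, +0.01433 N).
Azimuth = atan2(E, N) = atan2(+0.003245, +0.01433) = 12.8° ≈ 013°.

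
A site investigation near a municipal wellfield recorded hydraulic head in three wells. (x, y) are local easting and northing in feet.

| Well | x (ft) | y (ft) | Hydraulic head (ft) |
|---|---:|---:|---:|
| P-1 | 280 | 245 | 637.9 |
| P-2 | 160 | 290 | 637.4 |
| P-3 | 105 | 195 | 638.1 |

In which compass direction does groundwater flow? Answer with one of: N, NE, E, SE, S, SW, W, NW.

N

With h = a·x + b·y + c and P-1 as origin, the differences give:
  (-120)·a + 45·b = -0.5
  (-175)·a + (-50)·b = +0.2
Eliminate b (×(-50) and ×45, subtract): 13875·a = 16.00 → a = ∂h/∂x = +0.001153
Back-substitute: b = ∂h/∂y = -0.008036.
Flow = −∇h = (-0.001153 east, +0.008036 north), which points north.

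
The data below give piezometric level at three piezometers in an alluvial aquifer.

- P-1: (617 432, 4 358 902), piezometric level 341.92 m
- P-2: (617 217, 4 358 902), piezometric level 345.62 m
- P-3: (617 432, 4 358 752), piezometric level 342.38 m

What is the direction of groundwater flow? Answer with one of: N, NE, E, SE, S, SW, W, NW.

∂h/∂x = (345.62 − 341.92) / (617217 − 617432) = -0.01721
∂h/∂y = (342.38 − 341.92) / (4358752 − 4358902) = -0.003067
Flow = −∇h = (+0.01721 east, +0.003067 north), which points east.

E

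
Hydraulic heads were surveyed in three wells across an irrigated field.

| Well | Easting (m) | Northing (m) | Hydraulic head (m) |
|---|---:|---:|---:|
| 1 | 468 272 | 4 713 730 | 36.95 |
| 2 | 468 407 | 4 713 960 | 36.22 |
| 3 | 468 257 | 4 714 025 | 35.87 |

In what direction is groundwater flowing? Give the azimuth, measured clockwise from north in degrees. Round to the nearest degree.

348°

With h = a·x + b·y + c and 1 as origin, the differences give:
  135·a + 230·b = -0.73
  (-15)·a + 295·b = -1.08
Eliminate b (×295 and ×230, subtract): 43275·a = 33.050 → a = ∂h/∂x = +0.0007637
Back-substitute: b = ∂h/∂y = -0.003622.
Flow direction (−∇h) has components (-0.0007637 E, +0.003622 N).
Azimuth = atan2(E, N) = atan2(-0.0007637, +0.003622) = 348.1° ≈ 348°.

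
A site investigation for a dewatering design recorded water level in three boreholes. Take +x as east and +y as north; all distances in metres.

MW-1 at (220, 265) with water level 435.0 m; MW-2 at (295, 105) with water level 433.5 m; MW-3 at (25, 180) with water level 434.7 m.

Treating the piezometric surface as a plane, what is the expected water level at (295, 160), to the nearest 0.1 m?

434.0 m

Three-point gradient (reference MW-1): Δ to MW-2 = (75, -160, -1.5), Δ to MW-3 = (-195, -85, -0.3).
∂h/∂x = -0.002116, ∂h/∂y = +0.008383 (det = -37575).
h(295, 160) = 435.0 + (-0.002116)·(75) + (+0.008383)·(-105) = 435.0 -0.159 -0.880 = 433.961 m.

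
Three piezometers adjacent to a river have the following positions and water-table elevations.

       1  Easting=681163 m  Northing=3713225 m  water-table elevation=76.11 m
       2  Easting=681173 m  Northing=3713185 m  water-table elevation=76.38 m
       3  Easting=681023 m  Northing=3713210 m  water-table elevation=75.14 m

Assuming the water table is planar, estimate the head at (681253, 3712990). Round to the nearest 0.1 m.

With h = a·x + b·y + c and 1 as origin, the differences give:
  10·a + (-40)·b = +0.27
  (-140)·a + (-15)·b = -0.97
Eliminate b (×(-15) and ×(-40), subtract): -5750·a = -42.850 → a = ∂h/∂x = +0.007452
Back-substitute: b = ∂h/∂y = -0.004887.
h(681253, 3712990) = 76.11 + (+0.007452)·(90) + (-0.004887)·(-235) = 76.11 +0.671 +1.148 = 77.929 m.

77.9 m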